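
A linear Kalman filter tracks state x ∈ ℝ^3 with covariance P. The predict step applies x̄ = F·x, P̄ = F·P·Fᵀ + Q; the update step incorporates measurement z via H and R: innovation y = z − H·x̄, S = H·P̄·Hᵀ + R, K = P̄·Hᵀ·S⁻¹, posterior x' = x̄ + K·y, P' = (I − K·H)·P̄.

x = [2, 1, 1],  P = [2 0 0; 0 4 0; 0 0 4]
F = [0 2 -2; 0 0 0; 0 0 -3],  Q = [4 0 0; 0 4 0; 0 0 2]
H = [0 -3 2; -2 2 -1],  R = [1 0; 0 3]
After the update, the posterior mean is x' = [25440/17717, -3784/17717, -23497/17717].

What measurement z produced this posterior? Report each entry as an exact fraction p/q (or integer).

x̄ = F·x = [0, 0, -3]
P̄ = F·P·Fᵀ + Q = [36 0 24; 0 4 0; 24 0 38]
S = H·P̄·Hᵀ + R = [189 -196; -196 297]
K = P̄·Hᵀ·S⁻¹ = [-4560/17717 -1248/2531; -1996/17717 -120/2531; 5716/17717 -194/2531]
x' − x̄ = [25440/17717, -3784/17717, 29654/17717] = K·y
y = (KᵀK)⁻¹·Kᵀ·(x' − x̄) = [4, -5]
z = y + H·x̄ = [4, -5] + [-6, 3] = [-2, -2]

z = [-2, -2]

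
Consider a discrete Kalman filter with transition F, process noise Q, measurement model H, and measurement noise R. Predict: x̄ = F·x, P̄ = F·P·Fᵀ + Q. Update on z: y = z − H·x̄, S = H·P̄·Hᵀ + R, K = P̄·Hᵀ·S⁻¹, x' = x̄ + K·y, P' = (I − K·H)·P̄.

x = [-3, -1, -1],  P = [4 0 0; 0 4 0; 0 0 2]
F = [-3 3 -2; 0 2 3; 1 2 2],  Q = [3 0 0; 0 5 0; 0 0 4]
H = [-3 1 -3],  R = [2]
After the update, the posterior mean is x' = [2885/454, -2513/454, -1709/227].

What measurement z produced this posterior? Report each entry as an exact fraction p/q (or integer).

z = [-2]

x̄ = F·x = [8, -5, -7]
P̄ = F·P·Fᵀ + Q = [83 12 4; 12 39 28; 4 28 32]
S = H·P̄·Hᵀ + R = [908]
K = P̄·Hᵀ·S⁻¹ = [-249/908; -81/908; -20/227]
x' − x̄ = [-747/454, -243/454, -120/227] = K·y
y = (KᵀK)⁻¹·Kᵀ·(x' − x̄) = [6]
z = y + H·x̄ = [6] + [-8] = [-2]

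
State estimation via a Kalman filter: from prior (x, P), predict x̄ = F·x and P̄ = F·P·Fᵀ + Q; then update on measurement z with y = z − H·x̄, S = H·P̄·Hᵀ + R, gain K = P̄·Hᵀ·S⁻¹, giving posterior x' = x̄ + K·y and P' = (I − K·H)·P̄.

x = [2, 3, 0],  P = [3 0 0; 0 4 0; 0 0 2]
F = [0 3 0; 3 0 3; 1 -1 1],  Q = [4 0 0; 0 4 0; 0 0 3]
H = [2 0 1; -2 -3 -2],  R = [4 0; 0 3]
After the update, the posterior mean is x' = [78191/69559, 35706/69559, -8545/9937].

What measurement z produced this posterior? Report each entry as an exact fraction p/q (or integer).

z = [1, -2]

x̄ = F·x = [9, 6, -1]
P̄ = F·P·Fᵀ + Q = [40 0 -12; 0 49 15; -12 15 12]
S = H·P̄·Hᵀ + R = [128 -157; -157 736]
K = P̄·Hᵀ·S⁻¹ = [41256/69559 3508/69559; -16749/69559 -20301/69559; -2271/9937 -1092/9937]
x' − x̄ = [-547840/69559, -381648/69559, 1392/9937] = K·y
y = (KᵀK)⁻¹·Kᵀ·(x' − x̄) = [-16, 32]
z = y + H·x̄ = [-16, 32] + [17, -34] = [1, -2]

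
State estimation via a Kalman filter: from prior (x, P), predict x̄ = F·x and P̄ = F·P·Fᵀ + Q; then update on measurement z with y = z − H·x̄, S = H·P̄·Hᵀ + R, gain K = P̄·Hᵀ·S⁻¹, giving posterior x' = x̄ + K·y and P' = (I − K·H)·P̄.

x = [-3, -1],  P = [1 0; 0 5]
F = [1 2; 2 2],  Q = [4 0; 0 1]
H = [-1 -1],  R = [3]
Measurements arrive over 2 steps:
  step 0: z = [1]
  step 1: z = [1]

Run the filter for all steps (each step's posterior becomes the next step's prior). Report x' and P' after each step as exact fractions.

step 0: x̄ = F·x = [-5, -8]
step 0: P̄ = F·P·Fᵀ + Q = [25 22; 22 25]
step 0: y = z − H·x̄ = [-12]
step 0: S = H·P̄·Hᵀ + R = [97]
step 0: K = P̄·Hᵀ·S⁻¹ = [-47/97; -47/97]
step 0: x' = x̄ + K·y = [79/97, -212/97]
step 0: P' = (I − K·H)·P̄ = [216/97 -75/97; -75/97 216/97]
step 1: x̄ = F·x = [-345/97, -266/97]
step 1: P̄ = F·P·Fᵀ + Q = [1168/97 846/97; 846/97 1225/97]
step 1: y = z − H·x̄ = [-514/97]
step 1: S = H·P̄·Hᵀ + R = [4376/97]
step 1: K = P̄·Hᵀ·S⁻¹ = [-1007/2188; -2071/4376]
step 1: x' = x̄ + K·y = [-1223/1094, -513/2188]
step 1: P' = (I − K·H)·P̄ = [2719/1094 -2417/2188; -2417/2188 11047/4376]

step 0: x' = [79/97, -212/97], P' = [216/97 -75/97; -75/97 216/97]
step 1: x' = [-1223/1094, -513/2188], P' = [2719/1094 -2417/2188; -2417/2188 11047/4376]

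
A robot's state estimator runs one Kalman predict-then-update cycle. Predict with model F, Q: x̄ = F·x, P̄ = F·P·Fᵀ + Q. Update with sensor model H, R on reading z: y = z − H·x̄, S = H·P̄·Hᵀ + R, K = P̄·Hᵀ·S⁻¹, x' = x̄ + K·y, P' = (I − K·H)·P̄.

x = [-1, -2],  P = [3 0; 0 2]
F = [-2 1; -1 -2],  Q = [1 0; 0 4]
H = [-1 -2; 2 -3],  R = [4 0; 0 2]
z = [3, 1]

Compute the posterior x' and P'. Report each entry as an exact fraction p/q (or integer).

x̄ = F·x = [0, 5]
P̄ = F·P·Fᵀ + Q = [15 2; 2 15]
y = z − H·x̄ = [13, 16]
S = H·P̄·Hᵀ + R = [87 58; 58 173]
K = P̄·Hᵀ·S⁻¹ = [-4679/11687 110/403; -3158/11687 -59/403]
x' = x̄ + K·y = [-9787/11687, -9995/11687]
P' = (I − K·H)·P̄ = [9844/11687 4436/11687; 4436/11687 4098/11687]

x' = [-9787/11687, -9995/11687]
P' = [9844/11687 4436/11687; 4436/11687 4098/11687]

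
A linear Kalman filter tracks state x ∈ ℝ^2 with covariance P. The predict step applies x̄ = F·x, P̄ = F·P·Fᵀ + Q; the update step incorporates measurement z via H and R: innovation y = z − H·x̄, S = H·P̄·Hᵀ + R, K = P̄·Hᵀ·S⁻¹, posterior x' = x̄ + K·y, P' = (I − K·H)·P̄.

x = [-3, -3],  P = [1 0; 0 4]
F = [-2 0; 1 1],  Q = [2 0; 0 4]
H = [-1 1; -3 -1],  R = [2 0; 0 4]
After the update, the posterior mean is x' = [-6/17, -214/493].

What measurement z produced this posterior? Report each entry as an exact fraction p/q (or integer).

x̄ = F·x = [6, -6]
P̄ = F·P·Fᵀ + Q = [6 -2; -2 9]
S = H·P̄·Hᵀ + R = [21 13; 13 55]
K = P̄·Hᵀ·S⁻¹ = [-4/17 -4/17; 322/493 -103/493]
x' − x̄ = [-108/17, 2744/493] = K·y
y = (KᵀK)⁻¹·Kᵀ·(x' − x̄) = [13, 14]
z = y + H·x̄ = [13, 14] + [-12, -12] = [1, 2]

z = [1, 2]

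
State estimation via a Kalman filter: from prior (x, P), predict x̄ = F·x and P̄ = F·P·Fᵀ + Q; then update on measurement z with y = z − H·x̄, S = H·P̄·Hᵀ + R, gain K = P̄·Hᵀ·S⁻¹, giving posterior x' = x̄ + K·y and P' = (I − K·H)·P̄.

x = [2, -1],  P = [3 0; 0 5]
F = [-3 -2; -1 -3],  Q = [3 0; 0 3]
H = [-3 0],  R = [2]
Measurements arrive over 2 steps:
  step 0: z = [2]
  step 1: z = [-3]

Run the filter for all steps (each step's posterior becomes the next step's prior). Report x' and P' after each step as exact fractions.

step 0: x' = [-77/113, 811/226], P' = [25/113 39/226; 39/226 9363/452]
step 1: x' = [90289/91675, -266593/183350], P' = [20322/91675 28668/91675; 28668/91675 4467893/366700]

step 0: x̄ = F·x = [-4, 1]
step 0: P̄ = F·P·Fᵀ + Q = [50 39; 39 51]
step 0: y = z − H·x̄ = [-10]
step 0: S = H·P̄·Hᵀ + R = [452]
step 0: K = P̄·Hᵀ·S⁻¹ = [-75/226; -117/452]
step 0: x' = x̄ + K·y = [-77/113, 811/226]
step 0: P' = (I − K·H)·P̄ = [25/113 39/226; 39/226 9363/452]
step 1: x̄ = F·x = [-580/113, -2279/226]
step 1: P̄ = F·P·Fᵀ + Q = [10161/113 14334/113; 14334/113 86191/452]
step 1: y = z − H·x̄ = [-2079/113]
step 1: S = H·P̄·Hᵀ + R = [91675/113]
step 1: K = P̄·Hᵀ·S⁻¹ = [-30483/91675; -43002/91675]
step 1: x' = x̄ + K·y = [90289/91675, -266593/183350]
step 1: P' = (I − K·H)·P̄ = [20322/91675 28668/91675; 28668/91675 4467893/366700]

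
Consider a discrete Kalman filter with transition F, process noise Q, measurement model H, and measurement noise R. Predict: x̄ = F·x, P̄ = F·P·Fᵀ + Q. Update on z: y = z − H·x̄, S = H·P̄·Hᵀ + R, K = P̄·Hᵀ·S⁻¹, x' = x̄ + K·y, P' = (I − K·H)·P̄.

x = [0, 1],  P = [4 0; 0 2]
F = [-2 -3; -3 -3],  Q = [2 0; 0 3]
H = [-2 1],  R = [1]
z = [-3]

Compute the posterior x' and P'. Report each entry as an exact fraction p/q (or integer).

x̄ = F·x = [-3, -3]
P̄ = F·P·Fᵀ + Q = [36 42; 42 57]
y = z − H·x̄ = [-6]
S = H·P̄·Hᵀ + R = [34]
K = P̄·Hᵀ·S⁻¹ = [-15/17; -27/34]
x' = x̄ + K·y = [39/17, 30/17]
P' = (I − K·H)·P̄ = [162/17 309/17; 309/17 1209/34]

x' = [39/17, 30/17]
P' = [162/17 309/17; 309/17 1209/34]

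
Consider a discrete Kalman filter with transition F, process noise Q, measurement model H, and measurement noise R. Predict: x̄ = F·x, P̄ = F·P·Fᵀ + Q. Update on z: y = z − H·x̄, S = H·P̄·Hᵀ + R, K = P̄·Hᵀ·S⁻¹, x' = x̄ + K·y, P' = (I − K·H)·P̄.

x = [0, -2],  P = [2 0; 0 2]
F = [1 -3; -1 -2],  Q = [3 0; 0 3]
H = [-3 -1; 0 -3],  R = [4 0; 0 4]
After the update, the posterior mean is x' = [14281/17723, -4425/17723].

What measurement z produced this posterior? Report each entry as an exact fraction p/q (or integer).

z = [-2, 1]

x̄ = F·x = [6, 4]
P̄ = F·P·Fᵀ + Q = [23 10; 10 13]
S = H·P̄·Hᵀ + R = [284 129; 129 121]
K = P̄·Hᵀ·S⁻¹ = [-5689/17723 1671/17723; -172/17723 -5529/17723]
x' − x̄ = [-92057/17723, -75317/17723] = K·y
y = (KᵀK)⁻¹·Kᵀ·(x' − x̄) = [20, 13]
z = y + H·x̄ = [20, 13] + [-22, -12] = [-2, 1]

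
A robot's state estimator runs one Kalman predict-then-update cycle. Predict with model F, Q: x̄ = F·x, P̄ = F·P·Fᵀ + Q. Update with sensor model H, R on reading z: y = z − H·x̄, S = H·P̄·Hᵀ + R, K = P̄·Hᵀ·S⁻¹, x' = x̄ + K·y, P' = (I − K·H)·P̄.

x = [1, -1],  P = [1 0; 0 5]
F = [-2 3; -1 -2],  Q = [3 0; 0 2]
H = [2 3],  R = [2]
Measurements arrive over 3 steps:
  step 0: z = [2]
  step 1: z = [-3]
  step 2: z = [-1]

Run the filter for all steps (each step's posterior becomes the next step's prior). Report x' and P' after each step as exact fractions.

step 0: x̄ = F·x = [-5, 1]
step 0: P̄ = F·P·Fᵀ + Q = [52 -28; -28 23]
step 0: y = z − H·x̄ = [9]
step 0: S = H·P̄·Hᵀ + R = [81]
step 0: K = P̄·Hᵀ·S⁻¹ = [20/81; 13/81]
step 0: x' = x̄ + K·y = [-25/9, 22/9]
step 0: P' = (I − K·H)·P̄ = [3812/81 -2528/81; -2528/81 1694/81]
step 1: x̄ = F·x = [116/9, -19/9]
step 1: P̄ = F·P·Fᵀ + Q = [61073/81 -5068/81; -5068/81 638/81]
step 1: y = z − H·x̄ = [-202/9]
step 1: S = H·P̄·Hᵀ + R = [189380/81]
step 1: K = P̄·Hᵀ·S⁻¹ = [53471/94690; -4111/94690]
step 1: x' = x̄ + K·y = [10161/47345, -53816/47345]
step 1: P' = (I − K·H)·P̄ = [399424/47345 -248459/47345; -248459/47345 164269/47345]
step 2: x̄ = F·x = [-36354/9469, 97471/47345]
step 2: P̄ = F·P·Fᵀ + Q = [1239932/9469 -87045/9469; -87045/9469 157354/47345]
step 2: y = z − H·x̄ = [23782/47345]
step 2: S = H·P̄·Hᵀ + R = [21086816/47345]
step 2: K = P̄·Hᵀ·S⁻¹ = [11093645/21086816; -99597/5271704]
step 2: x' = x̄ + K·y = [-37692697/10543408, 5401517/2635852]
step 2: P' = (I − K·H)·P̄ = [161836103/21086816 -25123743/5271704; -25123743/5271704 4170691/1317926]

step 0: x' = [-25/9, 22/9], P' = [3812/81 -2528/81; -2528/81 1694/81]
step 1: x' = [10161/47345, -53816/47345], P' = [399424/47345 -248459/47345; -248459/47345 164269/47345]
step 2: x' = [-37692697/10543408, 5401517/2635852], P' = [161836103/21086816 -25123743/5271704; -25123743/5271704 4170691/1317926]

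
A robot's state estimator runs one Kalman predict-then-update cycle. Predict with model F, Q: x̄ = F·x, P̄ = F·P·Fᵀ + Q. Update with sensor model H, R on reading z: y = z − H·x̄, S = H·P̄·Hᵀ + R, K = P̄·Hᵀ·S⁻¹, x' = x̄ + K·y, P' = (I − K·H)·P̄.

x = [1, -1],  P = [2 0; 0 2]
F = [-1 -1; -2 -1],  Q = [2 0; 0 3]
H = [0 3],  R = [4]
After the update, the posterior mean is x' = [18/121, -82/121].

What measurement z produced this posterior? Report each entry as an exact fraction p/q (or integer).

z = [-2]

x̄ = F·x = [0, -1]
P̄ = F·P·Fᵀ + Q = [6 6; 6 13]
S = H·P̄·Hᵀ + R = [121]
K = P̄·Hᵀ·S⁻¹ = [18/121; 39/121]
x' − x̄ = [18/121, 39/121] = K·y
y = (KᵀK)⁻¹·Kᵀ·(x' − x̄) = [1]
z = y + H·x̄ = [1] + [-3] = [-2]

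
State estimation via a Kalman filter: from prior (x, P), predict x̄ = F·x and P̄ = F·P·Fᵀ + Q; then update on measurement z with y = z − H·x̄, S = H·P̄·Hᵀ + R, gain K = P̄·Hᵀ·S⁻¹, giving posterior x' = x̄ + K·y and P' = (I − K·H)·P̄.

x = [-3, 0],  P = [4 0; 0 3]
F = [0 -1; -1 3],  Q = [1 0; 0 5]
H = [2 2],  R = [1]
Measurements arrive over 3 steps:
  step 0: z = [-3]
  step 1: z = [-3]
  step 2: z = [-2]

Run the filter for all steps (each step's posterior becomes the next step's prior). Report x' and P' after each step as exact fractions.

step 0: x̄ = F·x = [0, 3]
step 0: P̄ = F·P·Fᵀ + Q = [4 -9; -9 36]
step 0: y = z − H·x̄ = [-9]
step 0: S = H·P̄·Hᵀ + R = [89]
step 0: K = P̄·Hᵀ·S⁻¹ = [-10/89; 54/89]
step 0: x' = x̄ + K·y = [90/89, -219/89]
step 0: P' = (I − K·H)·P̄ = [256/89 -261/89; -261/89 288/89]
step 1: x̄ = F·x = [219/89, -747/89]
step 1: P̄ = F·P·Fᵀ + Q = [377/89 -1125/89; -1125/89 4859/89]
step 1: y = z − H·x̄ = [789/89]
step 1: S = H·P̄·Hᵀ + R = [12033/89]
step 1: K = P̄·Hᵀ·S⁻¹ = [-1496/12033; 7468/12033]
step 1: x' = x̄ + K·y = [5449/4011, -11597/4011]
step 1: P' = (I − K·H)·P̄ = [25825/12033 -26573/12033; -26573/12033 30307/12033]
step 2: x̄ = F·x = [11597/4011, -40240/4011]
step 2: P̄ = F·P·Fᵀ + Q = [42340/12033 -117494/12033; -117494/12033 518191/12033]
step 2: y = z − H·x̄ = [49264/4011]
step 2: S = H·P̄·Hᵀ + R = [1314205/12033]
step 2: K = P̄·Hᵀ·S⁻¹ = [-150308/1314205; 801394/1314205]
step 2: x' = x̄ + K·y = [1953643/1314205, -3341744/1314205]
step 2: P' = (I − K·H)·P̄ = [2746692/1314205 -2821846/1314205; -2821846/1314205 3222543/1314205]

step 0: x' = [90/89, -219/89], P' = [256/89 -261/89; -261/89 288/89]
step 1: x' = [5449/4011, -11597/4011], P' = [25825/12033 -26573/12033; -26573/12033 30307/12033]
step 2: x' = [1953643/1314205, -3341744/1314205], P' = [2746692/1314205 -2821846/1314205; -2821846/1314205 3222543/1314205]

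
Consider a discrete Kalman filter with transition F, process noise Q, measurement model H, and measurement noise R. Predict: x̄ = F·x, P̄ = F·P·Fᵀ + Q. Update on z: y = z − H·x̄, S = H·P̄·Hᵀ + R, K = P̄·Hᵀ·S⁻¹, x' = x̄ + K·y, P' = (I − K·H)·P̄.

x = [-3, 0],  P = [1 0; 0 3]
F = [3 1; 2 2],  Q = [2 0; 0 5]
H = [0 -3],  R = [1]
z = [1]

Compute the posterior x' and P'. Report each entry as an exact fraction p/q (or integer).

x' = [-549/95, -69/190]
P' = [682/95 6/95; 6/95 21/190]

x̄ = F·x = [-9, -6]
P̄ = F·P·Fᵀ + Q = [14 12; 12 21]
y = z − H·x̄ = [-17]
S = H·P̄·Hᵀ + R = [190]
K = P̄·Hᵀ·S⁻¹ = [-18/95; -63/190]
x' = x̄ + K·y = [-549/95, -69/190]
P' = (I − K·H)·P̄ = [682/95 6/95; 6/95 21/190]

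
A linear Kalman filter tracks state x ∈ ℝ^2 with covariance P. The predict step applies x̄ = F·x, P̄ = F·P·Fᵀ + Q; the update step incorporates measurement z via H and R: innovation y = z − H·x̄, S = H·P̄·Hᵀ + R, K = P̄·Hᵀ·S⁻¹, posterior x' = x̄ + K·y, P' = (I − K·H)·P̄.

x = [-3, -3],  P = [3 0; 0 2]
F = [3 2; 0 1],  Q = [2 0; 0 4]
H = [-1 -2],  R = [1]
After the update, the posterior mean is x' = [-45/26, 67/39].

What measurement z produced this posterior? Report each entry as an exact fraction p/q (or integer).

z = [-2]

x̄ = F·x = [-15, -3]
P̄ = F·P·Fᵀ + Q = [37 4; 4 6]
S = H·P̄·Hᵀ + R = [78]
K = P̄·Hᵀ·S⁻¹ = [-15/26; -8/39]
x' − x̄ = [345/26, 184/39] = K·y
y = (KᵀK)⁻¹·Kᵀ·(x' − x̄) = [-23]
z = y + H·x̄ = [-23] + [21] = [-2]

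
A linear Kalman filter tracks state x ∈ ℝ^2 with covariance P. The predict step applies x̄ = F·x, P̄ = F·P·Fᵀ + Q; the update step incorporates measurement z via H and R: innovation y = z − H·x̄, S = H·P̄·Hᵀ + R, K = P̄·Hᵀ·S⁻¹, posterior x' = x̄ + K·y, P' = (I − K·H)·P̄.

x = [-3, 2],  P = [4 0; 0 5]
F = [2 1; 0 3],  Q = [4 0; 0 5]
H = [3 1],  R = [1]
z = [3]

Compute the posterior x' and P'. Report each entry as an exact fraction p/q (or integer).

x̄ = F·x = [-4, 6]
P̄ = F·P·Fᵀ + Q = [25 15; 15 50]
y = z − H·x̄ = [9]
S = H·P̄·Hᵀ + R = [366]
K = P̄·Hᵀ·S⁻¹ = [15/61; 95/366]
x' = x̄ + K·y = [-109/61, 1017/122]
P' = (I − K·H)·P̄ = [175/61 -510/61; -510/61 9275/366]

x' = [-109/61, 1017/122]
P' = [175/61 -510/61; -510/61 9275/366]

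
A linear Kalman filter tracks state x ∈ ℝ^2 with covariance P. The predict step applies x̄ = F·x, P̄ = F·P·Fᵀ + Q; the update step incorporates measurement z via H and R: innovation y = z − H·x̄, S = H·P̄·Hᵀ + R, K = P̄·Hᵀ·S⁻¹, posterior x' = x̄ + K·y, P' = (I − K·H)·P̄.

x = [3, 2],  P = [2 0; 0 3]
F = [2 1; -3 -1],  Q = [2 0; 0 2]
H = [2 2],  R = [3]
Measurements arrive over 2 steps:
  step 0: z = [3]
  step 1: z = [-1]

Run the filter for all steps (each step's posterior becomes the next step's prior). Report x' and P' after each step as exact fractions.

step 0: x̄ = F·x = [8, -11]
step 0: P̄ = F·P·Fᵀ + Q = [13 -15; -15 23]
step 0: y = z − H·x̄ = [9]
step 0: S = H·P̄·Hᵀ + R = [27]
step 0: K = P̄·Hᵀ·S⁻¹ = [-4/27; 16/27]
step 0: x' = x̄ + K·y = [20/3, -17/3]
step 0: P' = (I − K·H)·P̄ = [335/27 -341/27; -341/27 365/27]
step 1: x̄ = F·x = [23/3, -43/3]
step 1: P̄ = F·P·Fᵀ + Q = [395/27 -670/27; -670/27 1388/27]
step 1: y = z − H·x̄ = [37/3]
step 1: S = H·P̄·Hᵀ + R = [1853/27]
step 1: K = P̄·Hᵀ·S⁻¹ = [-550/1853; 1436/1853]
step 1: x' = x̄ + K·y = [7423/1853, -8849/1853]
step 1: P' = (I − K·H)·P̄ = [15905/1853 -16730/1853; -16730/1853 18884/1853]

step 0: x' = [20/3, -17/3], P' = [335/27 -341/27; -341/27 365/27]
step 1: x' = [7423/1853, -8849/1853], P' = [15905/1853 -16730/1853; -16730/1853 18884/1853]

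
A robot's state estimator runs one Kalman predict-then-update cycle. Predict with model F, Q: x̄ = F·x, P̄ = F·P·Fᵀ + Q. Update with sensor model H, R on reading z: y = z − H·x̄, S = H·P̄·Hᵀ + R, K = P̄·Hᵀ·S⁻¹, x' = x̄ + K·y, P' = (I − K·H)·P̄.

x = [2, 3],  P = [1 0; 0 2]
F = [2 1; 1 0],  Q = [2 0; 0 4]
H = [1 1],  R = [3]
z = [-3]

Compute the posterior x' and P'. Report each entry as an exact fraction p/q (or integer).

x' = [1, -11/5]
P' = [3 -3/2; -3/2 51/20]

x̄ = F·x = [7, 2]
P̄ = F·P·Fᵀ + Q = [8 2; 2 5]
y = z − H·x̄ = [-12]
S = H·P̄·Hᵀ + R = [20]
K = P̄·Hᵀ·S⁻¹ = [1/2; 7/20]
x' = x̄ + K·y = [1, -11/5]
P' = (I − K·H)·P̄ = [3 -3/2; -3/2 51/20]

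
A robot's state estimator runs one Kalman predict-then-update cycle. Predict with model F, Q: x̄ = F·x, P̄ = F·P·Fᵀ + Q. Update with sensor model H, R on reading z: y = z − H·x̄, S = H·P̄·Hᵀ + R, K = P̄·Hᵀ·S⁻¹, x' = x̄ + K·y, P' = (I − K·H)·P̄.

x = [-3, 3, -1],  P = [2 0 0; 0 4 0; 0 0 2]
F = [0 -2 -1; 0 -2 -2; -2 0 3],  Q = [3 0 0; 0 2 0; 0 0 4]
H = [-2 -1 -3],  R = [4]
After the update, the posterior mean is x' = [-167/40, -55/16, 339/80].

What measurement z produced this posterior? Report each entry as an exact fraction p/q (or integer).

z = [-1]

x̄ = F·x = [-5, -4, 3]
P̄ = F·P·Fᵀ + Q = [21 20 -6; 20 26 -12; -6 -12 30]
S = H·P̄·Hᵀ + R = [320]
K = P̄·Hᵀ·S⁻¹ = [-11/80; -3/32; -33/160]
x' − x̄ = [33/40, 9/16, 99/80] = K·y
y = (KᵀK)⁻¹·Kᵀ·(x' − x̄) = [-6]
z = y + H·x̄ = [-6] + [5] = [-1]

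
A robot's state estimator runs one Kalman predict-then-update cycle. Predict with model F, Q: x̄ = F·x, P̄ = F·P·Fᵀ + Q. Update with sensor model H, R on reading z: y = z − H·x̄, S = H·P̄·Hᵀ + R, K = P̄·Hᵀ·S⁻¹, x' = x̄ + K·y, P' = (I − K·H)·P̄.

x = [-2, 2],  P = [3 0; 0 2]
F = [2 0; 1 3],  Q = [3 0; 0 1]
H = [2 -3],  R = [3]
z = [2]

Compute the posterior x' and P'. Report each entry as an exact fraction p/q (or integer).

x' = [-164/63, -16/7]
P' = [299/21 66/7; 66/7 46/7]

x̄ = F·x = [-4, 4]
P̄ = F·P·Fᵀ + Q = [15 6; 6 22]
y = z − H·x̄ = [22]
S = H·P̄·Hᵀ + R = [189]
K = P̄·Hᵀ·S⁻¹ = [4/63; -2/7]
x' = x̄ + K·y = [-164/63, -16/7]
P' = (I − K·H)·P̄ = [299/21 66/7; 66/7 46/7]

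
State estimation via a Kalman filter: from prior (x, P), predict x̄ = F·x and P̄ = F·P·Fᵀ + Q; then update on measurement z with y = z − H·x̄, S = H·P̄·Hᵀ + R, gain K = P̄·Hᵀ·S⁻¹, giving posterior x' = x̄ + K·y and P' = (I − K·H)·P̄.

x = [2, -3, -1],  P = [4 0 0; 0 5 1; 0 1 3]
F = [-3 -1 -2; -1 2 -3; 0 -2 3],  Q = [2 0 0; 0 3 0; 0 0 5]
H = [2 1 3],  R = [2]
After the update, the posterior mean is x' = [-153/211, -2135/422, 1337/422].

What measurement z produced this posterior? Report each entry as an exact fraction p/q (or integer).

z = [3]

x̄ = F·x = [-1, -5, 3]
P̄ = F·P·Fᵀ + Q = [59 19 -7; 19 42 -35; -7 -35 40]
S = H·P̄·Hᵀ + R = [422]
K = P̄·Hᵀ·S⁻¹ = [58/211; -25/422; 71/422]
x' − x̄ = [58/211, -25/422, 71/422] = K·y
y = (KᵀK)⁻¹·Kᵀ·(x' − x̄) = [1]
z = y + H·x̄ = [1] + [2] = [3]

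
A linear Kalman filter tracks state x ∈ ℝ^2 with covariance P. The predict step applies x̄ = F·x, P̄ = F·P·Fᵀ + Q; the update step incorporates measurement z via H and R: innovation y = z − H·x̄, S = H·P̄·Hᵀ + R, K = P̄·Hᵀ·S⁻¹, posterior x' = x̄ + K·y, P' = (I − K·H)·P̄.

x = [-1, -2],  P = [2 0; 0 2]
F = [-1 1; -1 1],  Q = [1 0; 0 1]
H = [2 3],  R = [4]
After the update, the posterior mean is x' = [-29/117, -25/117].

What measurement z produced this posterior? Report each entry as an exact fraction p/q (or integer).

z = [-1]

x̄ = F·x = [-1, -1]
P̄ = F·P·Fᵀ + Q = [5 4; 4 5]
S = H·P̄·Hᵀ + R = [117]
K = P̄·Hᵀ·S⁻¹ = [22/117; 23/117]
x' − x̄ = [88/117, 92/117] = K·y
y = (KᵀK)⁻¹·Kᵀ·(x' − x̄) = [4]
z = y + H·x̄ = [4] + [-5] = [-1]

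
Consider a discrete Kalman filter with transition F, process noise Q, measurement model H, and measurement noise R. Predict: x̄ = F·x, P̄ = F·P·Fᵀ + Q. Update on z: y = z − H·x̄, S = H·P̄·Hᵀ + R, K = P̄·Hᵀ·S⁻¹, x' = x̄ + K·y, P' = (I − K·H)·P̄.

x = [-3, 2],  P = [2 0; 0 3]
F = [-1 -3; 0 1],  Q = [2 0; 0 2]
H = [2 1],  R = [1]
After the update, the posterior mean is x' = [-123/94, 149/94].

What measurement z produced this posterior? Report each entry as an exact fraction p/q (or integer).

x̄ = F·x = [-3, 2]
P̄ = F·P·Fᵀ + Q = [31 -9; -9 5]
S = H·P̄·Hᵀ + R = [94]
K = P̄·Hᵀ·S⁻¹ = [53/94; -13/94]
x' − x̄ = [159/94, -39/94] = K·y
y = (KᵀK)⁻¹·Kᵀ·(x' − x̄) = [3]
z = y + H·x̄ = [3] + [-4] = [-1]

z = [-1]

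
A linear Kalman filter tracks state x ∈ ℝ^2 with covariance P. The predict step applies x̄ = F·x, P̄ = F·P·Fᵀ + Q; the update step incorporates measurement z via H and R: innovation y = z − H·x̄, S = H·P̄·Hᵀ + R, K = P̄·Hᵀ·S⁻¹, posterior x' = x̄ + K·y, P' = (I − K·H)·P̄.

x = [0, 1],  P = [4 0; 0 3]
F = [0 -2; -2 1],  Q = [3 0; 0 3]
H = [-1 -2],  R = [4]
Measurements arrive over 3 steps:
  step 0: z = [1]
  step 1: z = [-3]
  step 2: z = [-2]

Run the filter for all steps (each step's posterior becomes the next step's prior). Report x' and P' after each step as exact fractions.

step 0: x' = [-169/83, 45/83], P' = [1236/83 -612/83; -612/83 382/83]
step 1: x' = [753/21353, 32507/21353], P' = [196984/21353 -107786/21353; -107786/21353 79561/21353]
step 2: x' = [-12540512/3557451, 9736271/3557451], P' = [33852604/3557451 -18522760/3557451; -18522760/3557451 13531648/3557451]

step 0: x̄ = F·x = [-2, 1]
step 0: P̄ = F·P·Fᵀ + Q = [15 -6; -6 22]
step 0: y = z − H·x̄ = [1]
step 0: S = H·P̄·Hᵀ + R = [83]
step 0: K = P̄·Hᵀ·S⁻¹ = [-3/83; -38/83]
step 0: x' = x̄ + K·y = [-169/83, 45/83]
step 0: P' = (I − K·H)·P̄ = [1236/83 -612/83; -612/83 382/83]
step 1: x̄ = F·x = [-90/83, 383/83]
step 1: P̄ = F·P·Fᵀ + Q = [1777/83 -3212/83; -3212/83 8023/83]
step 1: y = z − H·x̄ = [427/83]
step 1: S = H·P̄·Hᵀ + R = [21353/83]
step 1: K = P̄·Hᵀ·S⁻¹ = [4647/21353; -12834/21353]
step 1: x' = x̄ + K·y = [753/21353, 32507/21353]
step 1: P' = (I − K·H)·P̄ = [196984/21353 -107786/21353; -107786/21353 79561/21353]
step 2: x̄ = F·x = [-65014/21353, 31001/21353]
step 2: P̄ = F·P·Fᵀ + Q = [382303/21353 -590266/21353; -590266/21353 1362700/21353]
step 2: y = z − H·x̄ = [-45718/21353]
step 2: S = H·P̄·Hᵀ + R = [3557451/21353]
step 2: K = P̄·Hᵀ·S⁻¹ = [798229/3557451; -2135134/3557451]
step 2: x' = x̄ + K·y = [-12540512/3557451, 9736271/3557451]
step 2: P' = (I − K·H)·P̄ = [33852604/3557451 -18522760/3557451; -18522760/3557451 13531648/3557451]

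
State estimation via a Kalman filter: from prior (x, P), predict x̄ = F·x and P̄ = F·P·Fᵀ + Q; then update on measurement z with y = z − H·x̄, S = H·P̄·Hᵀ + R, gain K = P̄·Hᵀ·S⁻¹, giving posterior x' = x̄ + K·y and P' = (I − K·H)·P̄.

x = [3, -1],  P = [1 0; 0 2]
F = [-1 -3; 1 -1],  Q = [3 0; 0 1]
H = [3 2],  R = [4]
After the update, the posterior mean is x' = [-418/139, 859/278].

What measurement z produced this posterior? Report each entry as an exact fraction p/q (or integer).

x̄ = F·x = [0, 4]
P̄ = F·P·Fᵀ + Q = [22 5; 5 4]
S = H·P̄·Hᵀ + R = [278]
K = P̄·Hᵀ·S⁻¹ = [38/139; 23/278]
x' − x̄ = [-418/139, -253/278] = K·y
y = (KᵀK)⁻¹·Kᵀ·(x' − x̄) = [-11]
z = y + H·x̄ = [-11] + [8] = [-3]

z = [-3]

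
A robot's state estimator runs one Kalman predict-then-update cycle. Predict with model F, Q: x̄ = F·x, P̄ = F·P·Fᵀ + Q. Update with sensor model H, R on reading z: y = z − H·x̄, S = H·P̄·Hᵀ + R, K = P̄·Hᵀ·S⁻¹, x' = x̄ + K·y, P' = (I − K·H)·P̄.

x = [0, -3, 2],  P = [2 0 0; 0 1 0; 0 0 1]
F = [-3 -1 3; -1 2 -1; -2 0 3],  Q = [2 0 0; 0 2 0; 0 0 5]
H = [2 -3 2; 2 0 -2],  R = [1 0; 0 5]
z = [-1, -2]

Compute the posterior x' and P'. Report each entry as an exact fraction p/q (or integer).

x̄ = F·x = [9, -8, 6]
P̄ = F·P·Fᵀ + Q = [30 1 21; 1 9 1; 21 1 22]
y = z − H·x̄ = [-55, -8]
S = H·P̄·Hᵀ + R = [434 32; 32 45]
K = P̄·Hᵀ·S⁻¹ = [3879/18506 2322/9253; -1035/18506 368/9253; 3799/18506 -1762/9253]
x' = x̄ + K·y = [-83943/18506, -97011/18506, -69717/18506]
P' = (I − K·H)·P̄ = [87567/18506 107723/18506 75957/18506; 107723/18506 142749/18506 105883/18506; 75957/18506 105883/18506 84767/18506]

x' = [-83943/18506, -97011/18506, -69717/18506]
P' = [87567/18506 107723/18506 75957/18506; 107723/18506 142749/18506 105883/18506; 75957/18506 105883/18506 84767/18506]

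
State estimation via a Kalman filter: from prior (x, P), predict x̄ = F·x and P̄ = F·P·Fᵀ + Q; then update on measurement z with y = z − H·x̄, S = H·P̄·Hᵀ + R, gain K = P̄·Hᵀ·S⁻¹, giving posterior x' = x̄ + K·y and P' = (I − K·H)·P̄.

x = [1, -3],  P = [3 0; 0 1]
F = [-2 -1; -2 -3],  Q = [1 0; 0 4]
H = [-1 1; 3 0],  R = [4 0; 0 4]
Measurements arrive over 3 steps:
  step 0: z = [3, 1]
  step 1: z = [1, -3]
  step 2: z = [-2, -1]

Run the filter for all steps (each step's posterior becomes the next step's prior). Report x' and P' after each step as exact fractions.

step 0: x̄ = F·x = [1, 7]
step 0: P̄ = F·P·Fᵀ + Q = [14 15; 15 25]
step 0: y = z − H·x̄ = [-3, -2]
step 0: S = H·P̄·Hᵀ + R = [13 3; 3 130]
step 0: K = P̄·Hᵀ·S⁻¹ = [4/1681 543/1681; 1165/1681 555/1681]
step 0: x' = x̄ + K·y = [583/1681, 7162/1681]
step 0: P' = (I − K·H)·P̄ = [724/1681 740/1681; 740/1681 5400/1681]
step 1: x̄ = F·x = [-8328/1681, -22652/1681]
step 1: P̄ = F·P·Fᵀ + Q = [12937/1681 25016/1681; 25016/1681 67100/1681]
step 1: y = z − H·x̄ = [16005/1681, 19941/1681]
step 1: S = H·P̄·Hᵀ + R = [36729/1681 36237/1681; 36237/1681 123157/1681]
step 1: K = P̄·Hᵀ·S⁻¹ = [12079/477441 48968/159147; 13569/17683 6783/17683]
step 1: x' = x̄ + K·y = [-169223/159147, -28628/17683]
step 1: P' = (I − K·H)·P̄ = [195872/477441 9044/17683; 9044/17683 63320/17683]
step 2: x̄ = F·x = [596098/159147, 1111402/159147]
step 2: P̄ = F·P·Fᵀ + Q = [3947321/477441 7865912/477441; 7865912/477441 21010268/477441]
step 2: y = z − H·x̄ = [-92622/17683, -649147/53049]
step 2: S = H·P̄·Hᵀ + R = [412427/17683 435399/17683; 435399/17683 4159517/53049]
step 2: K = P̄·Hᵀ·S⁻¹ = [435399/16213033 14975752/48639099; 12488915/16213033 18894343/48639099]
step 2: x' = x̄ + K·y = [-7914488/48639099, -87781925/48639099]
step 2: P' = (I − K·H)·P̄ = [59903008/145917297 75577372/145917297; 75577372/145917297 525178312/145917297]

step 0: x' = [583/1681, 7162/1681], P' = [724/1681 740/1681; 740/1681 5400/1681]
step 1: x' = [-169223/159147, -28628/17683], P' = [195872/477441 9044/17683; 9044/17683 63320/17683]
step 2: x' = [-7914488/48639099, -87781925/48639099], P' = [59903008/145917297 75577372/145917297; 75577372/145917297 525178312/145917297]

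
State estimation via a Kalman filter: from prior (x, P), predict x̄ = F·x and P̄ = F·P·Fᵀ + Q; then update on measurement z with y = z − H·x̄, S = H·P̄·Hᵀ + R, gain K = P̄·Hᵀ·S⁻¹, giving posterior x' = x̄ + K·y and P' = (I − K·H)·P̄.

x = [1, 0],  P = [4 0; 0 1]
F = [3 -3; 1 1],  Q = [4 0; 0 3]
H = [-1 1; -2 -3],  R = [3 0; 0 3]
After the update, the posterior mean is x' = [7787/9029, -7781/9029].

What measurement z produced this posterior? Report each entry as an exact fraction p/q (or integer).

z = [-2, 1]

x̄ = F·x = [3, 1]
P̄ = F·P·Fᵀ + Q = [49 9; 9 8]
S = H·P̄·Hᵀ + R = [42 83; 83 379]
K = P̄·Hᵀ·S⁻¹ = [-4785/9029 -1930/9029; 3107/9029 -1681/9029]
x' − x̄ = [-19300/9029, -16810/9029] = K·y
y = (KᵀK)⁻¹·Kᵀ·(x' − x̄) = [0, 10]
z = y + H·x̄ = [0, 10] + [-2, -9] = [-2, 1]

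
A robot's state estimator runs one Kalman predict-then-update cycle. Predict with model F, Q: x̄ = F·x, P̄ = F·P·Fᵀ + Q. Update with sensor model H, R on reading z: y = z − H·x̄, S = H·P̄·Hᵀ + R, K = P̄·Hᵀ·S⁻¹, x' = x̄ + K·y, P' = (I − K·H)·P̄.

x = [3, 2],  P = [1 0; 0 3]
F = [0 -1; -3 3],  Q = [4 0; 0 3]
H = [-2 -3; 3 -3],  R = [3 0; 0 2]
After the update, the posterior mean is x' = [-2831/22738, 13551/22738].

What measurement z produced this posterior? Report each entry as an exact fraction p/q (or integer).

z = [-2, -2]

x̄ = F·x = [-2, -3]
P̄ = F·P·Fᵀ + Q = [7 -9; -9 39]
S = H·P̄·Hᵀ + R = [274 336; 336 578]
K = P̄·Hᵀ·S⁻¹ = [-4307/22738 2196/11369; -4419/22738 -1548/11369]
x' − x̄ = [42645/22738, 81765/22738] = K·y
y = (KᵀK)⁻¹·Kᵀ·(x' − x̄) = [-15, -5]
z = y + H·x̄ = [-15, -5] + [13, 3] = [-2, -2]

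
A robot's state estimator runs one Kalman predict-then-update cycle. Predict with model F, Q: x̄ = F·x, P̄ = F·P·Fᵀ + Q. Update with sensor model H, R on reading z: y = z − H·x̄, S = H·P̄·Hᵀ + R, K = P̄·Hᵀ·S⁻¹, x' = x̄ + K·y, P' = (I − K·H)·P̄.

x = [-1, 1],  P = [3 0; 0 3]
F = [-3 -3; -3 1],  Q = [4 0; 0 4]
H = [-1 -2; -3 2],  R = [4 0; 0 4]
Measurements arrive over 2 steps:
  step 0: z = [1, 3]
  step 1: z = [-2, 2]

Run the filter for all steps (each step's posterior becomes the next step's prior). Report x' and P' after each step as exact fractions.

step 0: x̄ = F·x = [0, 4]
step 0: P̄ = F·P·Fᵀ + Q = [58 18; 18 34]
step 0: y = z − H·x̄ = [9, -5]
step 0: S = H·P̄·Hᵀ + R = [270 110; 110 446]
step 0: K = P̄·Hᵀ·S⁻¹ = [-3343/13540 -673/2708; -4987/13540 331/2708]
step 0: x' = x̄ + K·y = [-6631/6770, 501/6770]
step 0: P' = (I − K·H)·P̄ = [1677/3385 833/3385; 833/3385 2077/3385]
step 1: x̄ = F·x = [1839/677, 10197/3385]
step 1: P̄ = F·P·Fᵀ + Q = [12464/677 2772/677; 2772/677 25712/3385]
step 1: y = z − H·x̄ = [22819/3385, 13961/3385]
step 1: S = H·P̄·Hᵀ + R = [234148/3385 139552/3385; 139552/3385 510948/3385]
step 1: K = P̄·Hᵀ·S⁻¹ = [-439134/1849385 -456434/1849385; -641257/1849385 210773/1849385]
step 1: x' = x̄ + K·y = [180863/1849385, 2117559/1849385]
step 1: P' = (I − K·H)·P̄ = [895568/1849385 430484/1849385; 430484/1849385 1067272/1849385]

step 0: x' = [-6631/6770, 501/6770], P' = [1677/3385 833/3385; 833/3385 2077/3385]
step 1: x' = [180863/1849385, 2117559/1849385], P' = [895568/1849385 430484/1849385; 430484/1849385 1067272/1849385]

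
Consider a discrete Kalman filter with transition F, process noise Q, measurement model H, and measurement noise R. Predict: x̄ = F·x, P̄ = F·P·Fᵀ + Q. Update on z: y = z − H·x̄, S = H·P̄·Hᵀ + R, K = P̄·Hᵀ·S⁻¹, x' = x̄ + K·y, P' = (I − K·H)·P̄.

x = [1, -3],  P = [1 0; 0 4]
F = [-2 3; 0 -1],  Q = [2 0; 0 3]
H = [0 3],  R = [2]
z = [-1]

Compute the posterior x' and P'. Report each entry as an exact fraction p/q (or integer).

x̄ = F·x = [-11, 3]
P̄ = F·P·Fᵀ + Q = [42 -12; -12 7]
y = z − H·x̄ = [-10]
S = H·P̄·Hᵀ + R = [65]
K = P̄·Hᵀ·S⁻¹ = [-36/65; 21/65]
x' = x̄ + K·y = [-71/13, -3/13]
P' = (I − K·H)·P̄ = [1434/65 -24/65; -24/65 14/65]

x' = [-71/13, -3/13]
P' = [1434/65 -24/65; -24/65 14/65]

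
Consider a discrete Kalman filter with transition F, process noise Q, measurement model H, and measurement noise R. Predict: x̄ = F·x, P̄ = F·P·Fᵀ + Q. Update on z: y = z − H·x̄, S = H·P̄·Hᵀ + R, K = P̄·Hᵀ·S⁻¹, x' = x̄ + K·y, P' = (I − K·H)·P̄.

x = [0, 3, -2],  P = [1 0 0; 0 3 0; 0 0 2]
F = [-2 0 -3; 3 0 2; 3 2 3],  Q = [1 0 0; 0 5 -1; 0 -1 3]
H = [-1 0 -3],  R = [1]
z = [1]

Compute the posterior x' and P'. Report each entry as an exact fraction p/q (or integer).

x' = [1891/258, -221/43, -119/43]
P' = [3533/258 -431/43 -199/43; -431/43 652/43 146/43; -199/43 146/43 72/43]

x̄ = F·x = [6, -4, 0]
P̄ = F·P·Fᵀ + Q = [23 -18 -24; -18 22 20; -24 20 42]
y = z − H·x̄ = [7]
S = H·P̄·Hᵀ + R = [258]
K = P̄·Hᵀ·S⁻¹ = [49/258; -7/43; -17/43]
x' = x̄ + K·y = [1891/258, -221/43, -119/43]
P' = (I − K·H)·P̄ = [3533/258 -431/43 -199/43; -431/43 652/43 146/43; -199/43 146/43 72/43]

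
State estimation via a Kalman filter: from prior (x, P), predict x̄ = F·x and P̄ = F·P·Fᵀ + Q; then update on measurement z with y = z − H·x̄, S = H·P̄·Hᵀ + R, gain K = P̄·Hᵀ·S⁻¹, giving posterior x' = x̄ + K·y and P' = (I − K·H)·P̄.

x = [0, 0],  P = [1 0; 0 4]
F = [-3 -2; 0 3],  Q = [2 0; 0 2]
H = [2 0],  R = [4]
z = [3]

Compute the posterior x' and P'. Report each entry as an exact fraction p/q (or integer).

x̄ = F·x = [0, 0]
P̄ = F·P·Fᵀ + Q = [27 -24; -24 38]
y = z − H·x̄ = [3]
S = H·P̄·Hᵀ + R = [112]
K = P̄·Hᵀ·S⁻¹ = [27/56; -3/7]
x' = x̄ + K·y = [81/56, -9/7]
P' = (I − K·H)·P̄ = [27/28 -6/7; -6/7 122/7]

x' = [81/56, -9/7]
P' = [27/28 -6/7; -6/7 122/7]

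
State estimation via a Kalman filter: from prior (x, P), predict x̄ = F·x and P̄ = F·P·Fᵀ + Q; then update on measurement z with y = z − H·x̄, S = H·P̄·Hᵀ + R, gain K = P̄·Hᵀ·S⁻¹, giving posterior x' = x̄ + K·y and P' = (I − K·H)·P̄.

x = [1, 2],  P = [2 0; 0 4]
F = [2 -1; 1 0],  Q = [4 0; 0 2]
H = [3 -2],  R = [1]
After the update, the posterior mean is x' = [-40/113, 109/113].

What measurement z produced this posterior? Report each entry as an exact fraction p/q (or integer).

x̄ = F·x = [0, 1]
P̄ = F·P·Fᵀ + Q = [16 4; 4 4]
S = H·P̄·Hᵀ + R = [113]
K = P̄·Hᵀ·S⁻¹ = [40/113; 4/113]
x' − x̄ = [-40/113, -4/113] = K·y
y = (KᵀK)⁻¹·Kᵀ·(x' − x̄) = [-1]
z = y + H·x̄ = [-1] + [-2] = [-3]

z = [-3]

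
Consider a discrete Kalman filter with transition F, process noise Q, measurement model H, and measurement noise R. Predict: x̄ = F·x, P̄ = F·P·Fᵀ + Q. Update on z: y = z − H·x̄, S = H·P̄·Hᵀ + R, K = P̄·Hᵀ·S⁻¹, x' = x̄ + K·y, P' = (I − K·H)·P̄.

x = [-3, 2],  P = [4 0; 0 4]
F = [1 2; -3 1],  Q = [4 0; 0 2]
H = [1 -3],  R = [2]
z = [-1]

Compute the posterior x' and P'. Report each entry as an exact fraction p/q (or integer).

x̄ = F·x = [1, 11]
P̄ = F·P·Fᵀ + Q = [24 -4; -4 42]
y = z − H·x̄ = [31]
S = H·P̄·Hᵀ + R = [428]
K = P̄·Hᵀ·S⁻¹ = [9/107; -65/214]
x' = x̄ + K·y = [386/107, 339/214]
P' = (I − K·H)·P̄ = [2244/107 742/107; 742/107 269/107]

x' = [386/107, 339/214]
P' = [2244/107 742/107; 742/107 269/107]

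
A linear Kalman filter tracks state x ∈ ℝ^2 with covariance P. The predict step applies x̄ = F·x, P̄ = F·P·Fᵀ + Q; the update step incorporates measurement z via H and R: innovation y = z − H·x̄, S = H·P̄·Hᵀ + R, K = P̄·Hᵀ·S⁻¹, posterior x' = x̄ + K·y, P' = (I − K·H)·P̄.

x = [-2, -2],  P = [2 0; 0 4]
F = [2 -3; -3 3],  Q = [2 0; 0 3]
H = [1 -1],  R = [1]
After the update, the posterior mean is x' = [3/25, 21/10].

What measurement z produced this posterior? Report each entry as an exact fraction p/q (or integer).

z = [-2]

x̄ = F·x = [2, 0]
P̄ = F·P·Fᵀ + Q = [46 -48; -48 57]
S = H·P̄·Hᵀ + R = [200]
K = P̄·Hᵀ·S⁻¹ = [47/100; -21/40]
x' − x̄ = [-47/25, 21/10] = K·y
y = (KᵀK)⁻¹·Kᵀ·(x' − x̄) = [-4]
z = y + H·x̄ = [-4] + [2] = [-2]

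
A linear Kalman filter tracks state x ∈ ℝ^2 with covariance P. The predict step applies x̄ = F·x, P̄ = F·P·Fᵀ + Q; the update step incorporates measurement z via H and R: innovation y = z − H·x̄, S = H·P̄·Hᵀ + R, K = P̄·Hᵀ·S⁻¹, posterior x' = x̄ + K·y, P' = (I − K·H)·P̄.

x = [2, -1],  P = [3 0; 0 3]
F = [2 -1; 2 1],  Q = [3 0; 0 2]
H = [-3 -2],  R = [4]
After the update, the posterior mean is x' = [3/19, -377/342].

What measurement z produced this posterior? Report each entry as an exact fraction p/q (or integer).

x̄ = F·x = [5, 3]
P̄ = F·P·Fᵀ + Q = [18 9; 9 17]
S = H·P̄·Hᵀ + R = [342]
K = P̄·Hᵀ·S⁻¹ = [-4/19; -61/342]
x' − x̄ = [-92/19, -1403/342] = K·y
y = (KᵀK)⁻¹·Kᵀ·(x' − x̄) = [23]
z = y + H·x̄ = [23] + [-21] = [2]

z = [2]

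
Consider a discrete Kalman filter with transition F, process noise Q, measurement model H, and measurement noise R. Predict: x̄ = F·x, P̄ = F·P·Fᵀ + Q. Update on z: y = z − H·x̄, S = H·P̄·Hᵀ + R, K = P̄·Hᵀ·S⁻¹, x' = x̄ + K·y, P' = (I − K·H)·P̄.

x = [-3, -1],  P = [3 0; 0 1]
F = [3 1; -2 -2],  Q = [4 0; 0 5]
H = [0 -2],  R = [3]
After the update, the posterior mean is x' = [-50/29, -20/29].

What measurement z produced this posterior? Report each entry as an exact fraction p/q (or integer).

x̄ = F·x = [-10, 8]
P̄ = F·P·Fᵀ + Q = [32 -20; -20 21]
S = H·P̄·Hᵀ + R = [87]
K = P̄·Hᵀ·S⁻¹ = [40/87; -14/29]
x' − x̄ = [240/29, -252/29] = K·y
y = (KᵀK)⁻¹·Kᵀ·(x' − x̄) = [18]
z = y + H·x̄ = [18] + [-16] = [2]

z = [2]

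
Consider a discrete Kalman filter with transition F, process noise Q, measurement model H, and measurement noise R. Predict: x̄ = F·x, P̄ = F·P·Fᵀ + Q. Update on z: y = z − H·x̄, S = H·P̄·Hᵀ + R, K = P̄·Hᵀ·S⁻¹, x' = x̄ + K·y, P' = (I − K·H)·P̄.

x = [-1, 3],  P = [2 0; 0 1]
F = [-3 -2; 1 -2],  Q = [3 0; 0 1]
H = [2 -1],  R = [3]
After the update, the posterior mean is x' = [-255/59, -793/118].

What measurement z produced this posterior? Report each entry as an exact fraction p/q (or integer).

z = [-2]

x̄ = F·x = [-3, -7]
P̄ = F·P·Fᵀ + Q = [25 -2; -2 7]
S = H·P̄·Hᵀ + R = [118]
K = P̄·Hᵀ·S⁻¹ = [26/59; -11/118]
x' − x̄ = [-78/59, 33/118] = K·y
y = (KᵀK)⁻¹·Kᵀ·(x' − x̄) = [-3]
z = y + H·x̄ = [-3] + [1] = [-2]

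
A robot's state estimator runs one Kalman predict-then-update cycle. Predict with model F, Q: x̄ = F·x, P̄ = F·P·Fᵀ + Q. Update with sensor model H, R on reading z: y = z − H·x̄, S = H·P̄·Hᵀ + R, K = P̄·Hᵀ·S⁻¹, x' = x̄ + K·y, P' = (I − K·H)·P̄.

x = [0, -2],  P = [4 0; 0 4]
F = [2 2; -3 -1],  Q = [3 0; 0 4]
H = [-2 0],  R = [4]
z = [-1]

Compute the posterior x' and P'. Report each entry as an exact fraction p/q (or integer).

x' = [3/8, -2]
P' = [35/36 -8/9; -8/9 140/9]

x̄ = F·x = [-4, 2]
P̄ = F·P·Fᵀ + Q = [35 -32; -32 44]
y = z − H·x̄ = [-9]
S = H·P̄·Hᵀ + R = [144]
K = P̄·Hᵀ·S⁻¹ = [-35/72; 4/9]
x' = x̄ + K·y = [3/8, -2]
P' = (I − K·H)·P̄ = [35/36 -8/9; -8/9 140/9]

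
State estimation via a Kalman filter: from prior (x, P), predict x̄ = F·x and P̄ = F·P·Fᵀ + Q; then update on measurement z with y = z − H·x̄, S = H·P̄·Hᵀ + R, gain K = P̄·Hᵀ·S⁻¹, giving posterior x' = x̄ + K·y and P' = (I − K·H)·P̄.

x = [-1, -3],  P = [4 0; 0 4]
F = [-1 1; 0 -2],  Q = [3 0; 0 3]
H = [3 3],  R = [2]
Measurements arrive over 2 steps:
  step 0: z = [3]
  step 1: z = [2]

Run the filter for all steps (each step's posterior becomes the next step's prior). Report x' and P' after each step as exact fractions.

step 0: x' = [-337/128, 471/128], P' = [1327/128 -1321/128; -1321/128 1343/128]
step 1: x' = [3751/530, -3429/530], P' = [80167/1855 -79983/1855; -79983/1855 80197/1855]

step 0: x̄ = F·x = [-2, 6]
step 0: P̄ = F·P·Fᵀ + Q = [11 -8; -8 19]
step 0: y = z − H·x̄ = [-9]
step 0: S = H·P̄·Hᵀ + R = [128]
step 0: K = P̄·Hᵀ·S⁻¹ = [9/128; 33/128]
step 0: x' = x̄ + K·y = [-337/128, 471/128]
step 0: P' = (I − K·H)·P̄ = [1327/128 -1321/128; -1321/128 1343/128]
step 1: x̄ = F·x = [101/16, -471/64]
step 1: P̄ = F·P·Fᵀ + Q = [89/2 -333/8; -333/8 1439/32]
step 1: y = z − H·x̄ = [329/64]
step 1: S = H·P̄·Hᵀ + R = [1855/32]
step 1: K = P̄·Hᵀ·S⁻¹ = [276/1855; 321/1855]
step 1: x' = x̄ + K·y = [3751/530, -3429/530]
step 1: P' = (I − K·H)·P̄ = [80167/1855 -79983/1855; -79983/1855 80197/1855]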